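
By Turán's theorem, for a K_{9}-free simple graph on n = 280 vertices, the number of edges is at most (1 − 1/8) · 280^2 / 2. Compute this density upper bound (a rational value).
Turán density bound = (7/8) · 280^2/2 = 34300

Turán's theorem: ex(n, K_{r+1}) is achieved by the complete r-partite Turán graph T(n, r) with parts as balanced as possible, and is at most (1 − 1/r) · n^2/2. For r = 8, n = 280: the density bound is (7/8) · 78400/2 = 34300. Since 8 ∣ 280, the Turán graph T(280, 8) has parts of equal size 35, and its edge count e(T(280, 8)) = 34300 attains the density bound exactly.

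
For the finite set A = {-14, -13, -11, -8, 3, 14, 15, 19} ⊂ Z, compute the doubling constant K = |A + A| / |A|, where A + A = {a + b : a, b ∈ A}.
K = |A + A| / |A| = 32/8 = 4

Enumerate A + A = {a + b : a, b ∈ A}. With |A| = 8, there are |A|^2 = 64 ordered sum pairs; collecting distinct values, A + A = {-28, -27, -26, -25, -24, -22, -21, -19, -16, -11, -10, -8, -5, 0, 1, 2, 3, 4, 5, 6, 7, 8, 11, 17, 18, 22, 28, 29, 30, 33, 34, 38}, so |A + A| = 32. Thus K = 32/8 = 4. For comparison, the minimum possible |A + A| over all 8-element sets is 2·8 − 1 = 15 (so min K = 15/8), attained only by arithmetic progressions.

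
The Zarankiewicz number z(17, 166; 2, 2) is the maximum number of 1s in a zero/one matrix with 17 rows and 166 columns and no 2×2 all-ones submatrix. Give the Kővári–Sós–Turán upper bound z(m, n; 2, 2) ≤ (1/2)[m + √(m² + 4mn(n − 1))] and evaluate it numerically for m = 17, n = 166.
z(17, 166; 2, 2) ≤ (1/2)[17 + √(17² + 4·17·166·165)] = (1/2)[17 + √1862809] = 690.9238

Kővári–Sós–Turán: let r_1, ..., r_17 be the row sums and z = Σ r_i the total number of 1s. Each pair of columns can share at most one row with both entries 1 (else a 2×2 all-ones block appears), so Σ_i C(r_i, 2) ≤ C(166, 2) = 13695. By convexity Σ_i C(r_i, 2) ≥ 17·C(z/17, 2) = z(z − 17)/(2·17), giving z² − 17z − 17·166·165 ≤ 0 and hence z ≤ (1/2)[17 + √(289 + 4·465630)] = (1/2)[17 + √1862809] ≈ (1/2)(17 + 1364.8476) = 690.9238.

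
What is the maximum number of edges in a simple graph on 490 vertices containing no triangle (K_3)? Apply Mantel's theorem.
ex(490, K_3) = ⌊490^2/4⌋ = 60025

Mantel (1907): a triangle-free graph on n vertices has at most ⌊n^2/4⌋ edges, with equality for the complete bipartite graph K_{⌊n/2⌋, ⌈n/2⌉}. For n = 490: ⌊490^2/4⌋ = ⌊240100/4⌋ = 60025. The extremal graph is K_{245, 245}, which has 245·245 = 60025 edges.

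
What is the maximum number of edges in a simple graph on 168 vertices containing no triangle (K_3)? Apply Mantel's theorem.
ex(168, K_3) = ⌊168^2/4⌋ = 7056

Mantel (1907): a triangle-free graph on n vertices has at most ⌊n^2/4⌋ edges, with equality for the complete bipartite graph K_{⌊n/2⌋, ⌈n/2⌉}. For n = 168: ⌊168^2/4⌋ = ⌊28224/4⌋ = 7056. The extremal graph is K_{84, 84}, which has 84·84 = 7056 edges.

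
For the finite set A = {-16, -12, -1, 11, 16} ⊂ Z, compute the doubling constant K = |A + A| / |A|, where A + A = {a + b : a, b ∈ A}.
K = |A + A| / |A| = 15/5 = 3

Enumerate A + A = {a + b : a, b ∈ A}. With |A| = 5, there are |A|^2 = 25 ordered sum pairs; collecting distinct values, A + A = {-32, -28, -24, -17, -13, -5, -2, -1, 0, 4, 10, 15, 22, 27, 32}, so |A + A| = 15. Thus K = 15/5 = 3. For comparison, the minimum possible |A + A| over all 5-element sets is 2·5 − 1 = 9 (so min K = 9/5), attained only by arithmetic progressions.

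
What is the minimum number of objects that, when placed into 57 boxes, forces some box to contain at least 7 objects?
n = (7 − 1)·57 + 1 = 343

By the generalised pigeonhole principle, to guarantee some box contains ≥ r objects we need more than (r − 1) · k objects total. Threshold: n = (r − 1) · k + 1. With r = 7 and k = 57: n = 6 · 57 + 1 = 342 + 1 = 343. For n = 342 = 6 · 57, we can put exactly 6 objects in every box, avoiding 7 in any single one — so 343 is tight.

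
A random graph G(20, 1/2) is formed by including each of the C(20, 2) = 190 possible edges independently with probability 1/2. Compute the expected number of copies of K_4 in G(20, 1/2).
E[# K_4] = C(20, 4) · (1/2)^C(4, 2) = 4845 / 2^6 = 75.703125

For each 4-subset S of vertices (there are C(20, 4) = 4845 such S), let X_S = 1 if S induces a K_4 (all C(4, 2) = 6 edges present). Then P(X_S = 1) = (1/2)^6 = 1/64. By linearity of expectation, E[# K_4] = C(20, 4) · (1/2)^6 = 4845 / 64 = 75.703125.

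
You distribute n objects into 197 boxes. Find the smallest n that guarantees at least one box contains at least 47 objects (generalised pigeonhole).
n = (47 − 1)·197 + 1 = 9063

By the generalised pigeonhole principle, to guarantee some box contains ≥ r objects we need more than (r − 1) · k objects total. Threshold: n = (r − 1) · k + 1. With r = 47 and k = 197: n = 46 · 197 + 1 = 9062 + 1 = 9063. For n = 9062 = 46 · 197, we can put exactly 46 objects in every box, avoiding 47 in any single one — so 9063 is tight.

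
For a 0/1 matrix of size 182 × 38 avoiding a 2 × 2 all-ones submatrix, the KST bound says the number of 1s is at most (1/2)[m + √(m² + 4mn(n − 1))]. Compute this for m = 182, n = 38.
z(182, 38; 2, 2) ≤ (1/2)[182 + √(182² + 4·182·38·37)] = (1/2)[182 + √1056692] = 604.9776

Kővári–Sós–Turán: let r_1, ..., r_182 be the row sums and z = Σ r_i the total number of 1s. Each pair of columns can share at most one row with both entries 1 (else a 2×2 all-ones block appears), so Σ_i C(r_i, 2) ≤ C(38, 2) = 703. By convexity Σ_i C(r_i, 2) ≥ 182·C(z/182, 2) = z(z − 182)/(2·182), giving z² − 182z − 182·38·37 ≤ 0 and hence z ≤ (1/2)[182 + √(33124 + 4·255892)] = (1/2)[182 + √1056692] ≈ (1/2)(182 + 1027.9553) = 604.9776.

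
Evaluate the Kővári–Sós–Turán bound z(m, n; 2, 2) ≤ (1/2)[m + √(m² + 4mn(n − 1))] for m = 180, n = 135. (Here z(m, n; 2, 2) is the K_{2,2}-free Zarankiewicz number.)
z(180, 135; 2, 2) ≤ (1/2)[180 + √(180² + 4·180·135·134)] = (1/2)[180 + √13057200] = 1896.7374

Kővári–Sós–Turán: let r_1, ..., r_180 be the row sums and z = Σ r_i the total number of 1s. Each pair of columns can share at most one row with both entries 1 (else a 2×2 all-ones block appears), so Σ_i C(r_i, 2) ≤ C(135, 2) = 9045. By convexity Σ_i C(r_i, 2) ≥ 180·C(z/180, 2) = z(z − 180)/(2·180), giving z² − 180z − 180·135·134 ≤ 0 and hence z ≤ (1/2)[180 + √(32400 + 4·3256200)] = (1/2)[180 + √13057200] ≈ (1/2)(180 + 3613.4748) = 1896.7374.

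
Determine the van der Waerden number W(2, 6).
W(2, 6) = 1132

W(2, 6) = 1132. The lower bound W(2, 6) > 1131 comes from an explicit good 2-colouring of [1, 1131]; the upper bound W(2, 6) ≤ 1132 was verified by exhaustive search over 2-colourings of [1, 1132].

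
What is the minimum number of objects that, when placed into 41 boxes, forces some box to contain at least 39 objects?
n = (39 − 1)·41 + 1 = 1559

By the generalised pigeonhole principle, to guarantee some box contains ≥ r objects we need more than (r − 1) · k objects total. Threshold: n = (r − 1) · k + 1. With r = 39 and k = 41: n = 38 · 41 + 1 = 1558 + 1 = 1559. For n = 1558 = 38 · 41, we can put exactly 38 objects in every box, avoiding 39 in any single one — so 1559 is tight.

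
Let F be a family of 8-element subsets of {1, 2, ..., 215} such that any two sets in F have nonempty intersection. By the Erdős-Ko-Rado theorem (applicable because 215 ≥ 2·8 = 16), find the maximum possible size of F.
max |F| = C(214, 7) = 3693261615472

The Erdős-Ko-Rado theorem states: for n ≥ 2k, an intersecting family of k-subsets of an n-element set has size at most C(n − 1, k − 1), with equality for 'star' families {A ⊆ [n] : |A| = k, i ∈ A} (fix an element i). For n = 215, k = 8: C(214, 7) = 3693261615472.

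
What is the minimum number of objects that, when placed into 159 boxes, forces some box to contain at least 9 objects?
n = (9 − 1)·159 + 1 = 1273

By the generalised pigeonhole principle, to guarantee some box contains ≥ r objects we need more than (r − 1) · k objects total. Threshold: n = (r − 1) · k + 1. With r = 9 and k = 159: n = 8 · 159 + 1 = 1272 + 1 = 1273. For n = 1272 = 8 · 159, we can put exactly 8 objects in every box, avoiding 9 in any single one — so 1273 is tight.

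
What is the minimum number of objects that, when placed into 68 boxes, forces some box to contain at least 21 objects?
n = (21 − 1)·68 + 1 = 1361

By the generalised pigeonhole principle, to guarantee some box contains ≥ r objects we need more than (r − 1) · k objects total. Threshold: n = (r − 1) · k + 1. With r = 21 and k = 68: n = 20 · 68 + 1 = 1360 + 1 = 1361. For n = 1360 = 20 · 68, we can put exactly 20 objects in every box, avoiding 21 in any single one — so 1361 is tight.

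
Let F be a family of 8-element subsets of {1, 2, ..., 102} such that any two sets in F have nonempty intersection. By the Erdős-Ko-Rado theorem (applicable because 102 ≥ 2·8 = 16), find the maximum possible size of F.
max |F| = C(101, 7) = 17199613200

Erdős-Ko-Rado (1961): when n ≥ 2k, max |F| = C(n−1, k−1). The bound is attained by the star {A : i ∈ A} for any fixed i ∈ [n]. Here C(102−1, 8−1) = C(101, 7) = 17199613200.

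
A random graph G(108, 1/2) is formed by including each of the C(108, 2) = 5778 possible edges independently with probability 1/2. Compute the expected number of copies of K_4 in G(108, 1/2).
E[# K_4] = C(108, 4) · (1/2)^C(4, 2) = 5359095 / 2^6 = 83735.859375

For each 4-subset S of vertices (there are C(108, 4) = 5359095 such S), let X_S = 1 if S induces a K_4 (all C(4, 2) = 6 edges present). Then P(X_S = 1) = (1/2)^6 = 1/64. By linearity of expectation, E[# K_4] = C(108, 4) · (1/2)^6 = 5359095 / 64 = 83735.859375.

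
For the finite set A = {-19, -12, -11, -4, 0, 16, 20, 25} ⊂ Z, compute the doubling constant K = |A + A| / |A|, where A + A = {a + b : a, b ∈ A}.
K = |A + A| / |A| = 34/8 = 17/4

Enumerate A + A = {a + b : a, b ∈ A}. With |A| = 8, there are |A|^2 = 64 ordered sum pairs; collecting distinct values, A + A = {-38, -31, -30, -24, -23, -22, -19, -16, -15, -12, -11, -8, -4, -3, 0, 1, 4, 5, 6, 8, 9, 12, 13, 14, 16, 20, 21, 25, 32, 36, 40, 41, 45, 50}, so |A + A| = 34. Thus K = 34/8 = 17/4. For comparison, the minimum possible |A + A| over all 8-element sets is 2·8 − 1 = 15 (so min K = 15/8), attained only by arithmetic progressions.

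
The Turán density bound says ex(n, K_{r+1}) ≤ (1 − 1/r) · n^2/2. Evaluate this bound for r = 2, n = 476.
Turán density bound = (1/2) · 476^2/2 = 56644

Turán's theorem: ex(n, K_{r+1}) is achieved by the complete r-partite Turán graph T(n, r) with parts as balanced as possible, and is at most (1 − 1/r) · n^2/2. For r = 2, n = 476: the density bound is (1/2) · 226576/2 = 56644. Since 2 ∣ 476, the Turán graph T(476, 2) has parts of equal size 238, and its edge count e(T(476, 2)) = 56644 attains the density bound exactly.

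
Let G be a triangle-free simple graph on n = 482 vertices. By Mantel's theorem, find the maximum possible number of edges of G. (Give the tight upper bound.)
ex(482, K_3) = ⌊482^2/4⌋ = 58081

Mantel (1907): a triangle-free graph on n vertices has at most ⌊n^2/4⌋ edges, with equality for the complete bipartite graph K_{⌊n/2⌋, ⌈n/2⌉}. For n = 482: ⌊482^2/4⌋ = ⌊232324/4⌋ = 58081. The extremal graph is K_{241, 241}, which has 241·241 = 58081 edges.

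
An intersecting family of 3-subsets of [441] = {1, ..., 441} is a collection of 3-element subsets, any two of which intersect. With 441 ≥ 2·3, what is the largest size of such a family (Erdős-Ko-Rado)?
max |F| = C(440, 2) = 96580

The Erdős-Ko-Rado theorem states: for n ≥ 2k, an intersecting family of k-subsets of an n-element set has size at most C(n − 1, k − 1), with equality for 'star' families {A ⊆ [n] : |A| = k, i ∈ A} (fix an element i). For n = 441, k = 3: C(440, 2) = 96580.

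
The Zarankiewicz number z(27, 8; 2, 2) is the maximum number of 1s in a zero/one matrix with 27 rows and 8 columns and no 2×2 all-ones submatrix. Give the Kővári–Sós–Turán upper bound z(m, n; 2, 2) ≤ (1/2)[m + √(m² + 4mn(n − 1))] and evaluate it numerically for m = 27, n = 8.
z(27, 8; 2, 2) ≤ (1/2)[27 + √(27² + 4·27·8·7)] = (1/2)[27 + √6777] = 54.6613

Kővári–Sós–Turán: let r_1, ..., r_27 be the row sums and z = Σ r_i the total number of 1s. Each pair of columns can share at most one row with both entries 1 (else a 2×2 all-ones block appears), so Σ_i C(r_i, 2) ≤ C(8, 2) = 28. By convexity Σ_i C(r_i, 2) ≥ 27·C(z/27, 2) = z(z − 27)/(2·27), giving z² − 27z − 27·8·7 ≤ 0 and hence z ≤ (1/2)[27 + √(729 + 4·1512)] = (1/2)[27 + √6777] ≈ (1/2)(27 + 82.3225) = 54.6613.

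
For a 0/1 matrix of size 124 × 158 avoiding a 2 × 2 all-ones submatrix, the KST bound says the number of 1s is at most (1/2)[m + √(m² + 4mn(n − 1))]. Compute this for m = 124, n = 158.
z(124, 158; 2, 2) ≤ (1/2)[124 + √(124² + 4·124·158·157)] = (1/2)[124 + √12319152] = 1816.9325

Kővári–Sós–Turán: let r_1, ..., r_124 be the row sums and z = Σ r_i the total number of 1s. Each pair of columns can share at most one row with both entries 1 (else a 2×2 all-ones block appears), so Σ_i C(r_i, 2) ≤ C(158, 2) = 12403. By convexity Σ_i C(r_i, 2) ≥ 124·C(z/124, 2) = z(z − 124)/(2·124), giving z² − 124z − 124·158·157 ≤ 0 and hence z ≤ (1/2)[124 + √(15376 + 4·3075944)] = (1/2)[124 + √12319152] ≈ (1/2)(124 + 3509.865) = 1816.9325.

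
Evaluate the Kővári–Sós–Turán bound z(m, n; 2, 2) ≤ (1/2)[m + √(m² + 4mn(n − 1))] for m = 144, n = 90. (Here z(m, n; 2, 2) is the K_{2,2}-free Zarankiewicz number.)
z(144, 90; 2, 2) ≤ (1/2)[144 + √(144² + 4·144·90·89)] = (1/2)[144 + √4634496] = 1148.394

Kővári–Sós–Turán: let r_1, ..., r_144 be the row sums and z = Σ r_i the total number of 1s. Each pair of columns can share at most one row with both entries 1 (else a 2×2 all-ones block appears), so Σ_i C(r_i, 2) ≤ C(90, 2) = 4005. By convexity Σ_i C(r_i, 2) ≥ 144·C(z/144, 2) = z(z − 144)/(2·144), giving z² − 144z − 144·90·89 ≤ 0 and hence z ≤ (1/2)[144 + √(20736 + 4·1153440)] = (1/2)[144 + √4634496] ≈ (1/2)(144 + 2152.788) = 1148.394.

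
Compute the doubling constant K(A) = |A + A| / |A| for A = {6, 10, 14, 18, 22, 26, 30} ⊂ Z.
K = |A + A| / |A| = 13/7

Enumerate A + A = {a + b : a, b ∈ A}. With |A| = 7, there are |A|^2 = 49 ordered sum pairs; collecting distinct values, A + A = {12, 16, 20, 24, 28, 32, 36, 40, 44, 48, 52, 56, 60}, so |A + A| = 13. Thus K = 13/7. Here |A + A| = 2|A| − 1 = 13, the minimum possible — so K = 13/7 is minimal, which holds iff A is an arithmetic progression.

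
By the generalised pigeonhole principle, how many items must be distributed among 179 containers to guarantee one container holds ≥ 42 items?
n = (42 − 1)·179 + 1 = 7340

By the generalised pigeonhole principle, to guarantee some box contains ≥ r objects we need more than (r − 1) · k objects total. Threshold: n = (r − 1) · k + 1. With r = 42 and k = 179: n = 41 · 179 + 1 = 7339 + 1 = 7340. For n = 7339 = 41 · 179, we can put exactly 41 objects in every box, avoiding 42 in any single one — so 7340 is tight.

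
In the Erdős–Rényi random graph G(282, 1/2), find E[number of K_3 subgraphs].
E[# K_3] = C(282, 3) · (1/2)^C(3, 2) = 3697960 / 2^3 = 462245

For each 3-subset S of vertices (there are C(282, 3) = 3697960 such S), let X_S = 1 if S induces a K_3 (all C(3, 2) = 3 edges present). Then P(X_S = 1) = (1/2)^3 = 1/8. By linearity of expectation, E[# K_3] = C(282, 3) · (1/2)^3 = 3697960 / 8 = 462245.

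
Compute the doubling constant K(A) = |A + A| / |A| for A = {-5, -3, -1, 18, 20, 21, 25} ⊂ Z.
K = |A + A| / |A| = 24/7

Enumerate A + A = {a + b : a, b ∈ A}. With |A| = 7, there are |A|^2 = 49 ordered sum pairs; collecting distinct values, A + A = {-10, -8, -6, -4, -2, 13, 15, 16, 17, 18, 19, 20, 22, 24, 36, 38, 39, 40, 41, 42, 43, 45, 46, 50}, so |A + A| = 24. Thus K = 24/7. For comparison, the minimum possible |A + A| over all 7-element sets is 2·7 − 1 = 13 (so min K = 13/7), attained only by arithmetic progressions.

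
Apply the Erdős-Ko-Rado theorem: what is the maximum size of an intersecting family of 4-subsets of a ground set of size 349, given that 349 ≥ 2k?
max |F| = C(348, 3) = 6963596

Erdős-Ko-Rado (1961): when n ≥ 2k, max |F| = C(n−1, k−1). The bound is attained by the star {A : i ∈ A} for any fixed i ∈ [n]. Here C(349−1, 4−1) = C(348, 3) = 6963596.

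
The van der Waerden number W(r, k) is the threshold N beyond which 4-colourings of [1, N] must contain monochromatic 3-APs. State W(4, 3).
W(4, 3) = 76

This is a classical value, W(4, 3) = 76, established by combining an explicit 4-colouring of {1, ..., 75} with no monochromatic 3-AP (giving the lower bound W(4, 3) > 75) and a finite case analysis / exhaustive computer search showing every 4-colouring of {1, ..., 76} has such an AP.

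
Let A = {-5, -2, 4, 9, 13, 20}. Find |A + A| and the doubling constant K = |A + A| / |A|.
K = |A + A| / |A| = 19/6

Enumerate A + A = {a + b : a, b ∈ A}. With |A| = 6, there are |A|^2 = 36 ordered sum pairs; collecting distinct values, A + A = {-10, -7, -4, -1, 2, 4, 7, 8, 11, 13, 15, 17, 18, 22, 24, 26, 29, 33, 40}, so |A + A| = 19. Thus K = 19/6. For comparison, the minimum possible |A + A| over all 6-element sets is 2·6 − 1 = 11 (so min K = 11/6), attained only by arithmetic progressions.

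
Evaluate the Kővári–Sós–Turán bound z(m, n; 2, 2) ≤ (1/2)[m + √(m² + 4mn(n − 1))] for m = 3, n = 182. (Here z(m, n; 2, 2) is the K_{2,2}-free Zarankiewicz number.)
z(3, 182; 2, 2) ≤ (1/2)[3 + √(3² + 4·3·182·181)] = (1/2)[3 + √395313] = 315.8696

Kővári–Sós–Turán: let r_1, ..., r_3 be the row sums and z = Σ r_i the total number of 1s. Each pair of columns can share at most one row with both entries 1 (else a 2×2 all-ones block appears), so Σ_i C(r_i, 2) ≤ C(182, 2) = 16471. By convexity Σ_i C(r_i, 2) ≥ 3·C(z/3, 2) = z(z − 3)/(2·3), giving z² − 3z − 3·182·181 ≤ 0 and hence z ≤ (1/2)[3 + √(9 + 4·98826)] = (1/2)[3 + √395313] ≈ (1/2)(3 + 628.7392) = 315.8696.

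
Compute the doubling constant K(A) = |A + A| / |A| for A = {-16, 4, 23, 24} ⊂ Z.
K = |A + A| / |A| = 9/4

Enumerate A + A = {a + b : a, b ∈ A}. With |A| = 4, there are |A|^2 = 16 ordered sum pairs; collecting distinct values, A + A = {-32, -12, 7, 8, 27, 28, 46, 47, 48}, so |A + A| = 9. Thus K = 9/4. For comparison, the minimum possible |A + A| over all 4-element sets is 2·4 − 1 = 7 (so min K = 7/4), attained only by arithmetic progressions.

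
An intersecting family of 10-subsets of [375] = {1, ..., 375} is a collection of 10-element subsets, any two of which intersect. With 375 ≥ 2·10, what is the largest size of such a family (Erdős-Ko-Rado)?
max |F| = C(374, 9) = 358061238219206324

Erdős-Ko-Rado (1961): when n ≥ 2k, max |F| = C(n−1, k−1). The bound is attained by the star {A : i ∈ A} for any fixed i ∈ [n]. Here C(375−1, 10−1) = C(374, 9) = 358061238219206324.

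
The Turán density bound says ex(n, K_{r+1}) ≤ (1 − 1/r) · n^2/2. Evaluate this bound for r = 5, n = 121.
Turán density bound = (4/5) · 121^2/2 = 29282/5 ≈ 5856.4

Turán's theorem: ex(n, K_{r+1}) is achieved by the complete r-partite Turán graph T(n, r) with parts as balanced as possible, and is at most (1 − 1/r) · n^2/2. For r = 5, n = 121: the density bound is (4/5) · 14641/2 = 29282/5 ≈ 5856.4. The integer-valued extremum is e(T(121, 5)) = 5856, which is strictly less than the density bound 29282/5 since 5 ∤ 121 (the parts of T(121, 5) cannot all be equal).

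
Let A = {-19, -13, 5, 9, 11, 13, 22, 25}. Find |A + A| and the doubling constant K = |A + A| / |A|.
K = |A + A| / |A| = 33/8

Enumerate A + A = {a + b : a, b ∈ A}. With |A| = 8, there are |A|^2 = 64 ordered sum pairs; collecting distinct values, A + A = {-38, -32, -26, -14, -10, -8, -6, -4, -2, 0, 3, 6, 9, 10, 12, 14, 16, 18, 20, 22, 24, 26, 27, 30, 31, 33, 34, 35, 36, 38, 44, 47, 50}, so |A + A| = 33. Thus K = 33/8. For comparison, the minimum possible |A + A| over all 8-element sets is 2·8 − 1 = 15 (so min K = 15/8), attained only by arithmetic progressions.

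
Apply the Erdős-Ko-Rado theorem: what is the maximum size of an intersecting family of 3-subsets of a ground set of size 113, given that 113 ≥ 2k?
max |F| = C(112, 2) = 6216

Erdős-Ko-Rado (1961): when n ≥ 2k, max |F| = C(n−1, k−1). The bound is attained by the star {A : i ∈ A} for any fixed i ∈ [n]. Here C(113−1, 3−1) = C(112, 2) = 6216.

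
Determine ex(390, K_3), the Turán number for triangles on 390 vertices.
ex(390, K_3) = ⌊390^2/4⌋ = 38025

Mantel (1907): a triangle-free graph on n vertices has at most ⌊n^2/4⌋ edges, with equality for the complete bipartite graph K_{⌊n/2⌋, ⌈n/2⌉}. For n = 390: ⌊390^2/4⌋ = ⌊152100/4⌋ = 38025. The extremal graph is K_{195, 195}, which has 195·195 = 38025 edges.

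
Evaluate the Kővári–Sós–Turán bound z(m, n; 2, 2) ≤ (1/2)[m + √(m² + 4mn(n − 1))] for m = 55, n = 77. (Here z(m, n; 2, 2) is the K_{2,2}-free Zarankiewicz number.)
z(55, 77; 2, 2) ≤ (1/2)[55 + √(55² + 4·55·77·76)] = (1/2)[55 + √1290465] = 595.4932

Kővári–Sós–Turán: let r_1, ..., r_55 be the row sums and z = Σ r_i the total number of 1s. Each pair of columns can share at most one row with both entries 1 (else a 2×2 all-ones block appears), so Σ_i C(r_i, 2) ≤ C(77, 2) = 2926. By convexity Σ_i C(r_i, 2) ≥ 55·C(z/55, 2) = z(z − 55)/(2·55), giving z² − 55z − 55·77·76 ≤ 0 and hence z ≤ (1/2)[55 + √(3025 + 4·321860)] = (1/2)[55 + √1290465] ≈ (1/2)(55 + 1135.9864) = 595.4932.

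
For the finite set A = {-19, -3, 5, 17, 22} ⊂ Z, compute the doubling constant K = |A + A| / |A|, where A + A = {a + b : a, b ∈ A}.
K = |A + A| / |A| = 15/5 = 3

Enumerate A + A = {a + b : a, b ∈ A}. With |A| = 5, there are |A|^2 = 25 ordered sum pairs; collecting distinct values, A + A = {-38, -22, -14, -6, -2, 2, 3, 10, 14, 19, 22, 27, 34, 39, 44}, so |A + A| = 15. Thus K = 15/5 = 3. For comparison, the minimum possible |A + A| over all 5-element sets is 2·5 − 1 = 9 (so min K = 9/5), attained only by arithmetic progressions.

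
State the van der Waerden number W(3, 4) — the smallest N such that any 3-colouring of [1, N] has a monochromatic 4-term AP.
W(3, 4) = 293

This is a classical value, W(3, 4) = 293, established by combining an explicit 3-colouring of {1, ..., 292} with no monochromatic 4-AP (giving the lower bound W(3, 4) > 292) and a finite case analysis / exhaustive computer search showing every 3-colouring of {1, ..., 293} has such an AP.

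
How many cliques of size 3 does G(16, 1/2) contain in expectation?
E[# K_3] = C(16, 3) · (1/2)^C(3, 2) = 560 / 2^3 = 70

For each 3-subset S of vertices (there are C(16, 3) = 560 such S), let X_S = 1 if S induces a K_3 (all C(3, 2) = 3 edges present). Then P(X_S = 1) = (1/2)^3 = 1/8. By linearity of expectation, E[# K_3] = C(16, 3) · (1/2)^3 = 560 / 8 = 70.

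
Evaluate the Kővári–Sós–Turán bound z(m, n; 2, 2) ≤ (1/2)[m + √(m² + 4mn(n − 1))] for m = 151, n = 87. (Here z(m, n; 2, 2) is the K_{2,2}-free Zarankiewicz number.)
z(151, 87; 2, 2) ≤ (1/2)[151 + √(151² + 4·151·87·86)] = (1/2)[151 + √4541929] = 1141.0901

Kővári–Sós–Turán: let r_1, ..., r_151 be the row sums and z = Σ r_i the total number of 1s. Each pair of columns can share at most one row with both entries 1 (else a 2×2 all-ones block appears), so Σ_i C(r_i, 2) ≤ C(87, 2) = 3741. By convexity Σ_i C(r_i, 2) ≥ 151·C(z/151, 2) = z(z − 151)/(2·151), giving z² − 151z − 151·87·86 ≤ 0 and hence z ≤ (1/2)[151 + √(22801 + 4·1129782)] = (1/2)[151 + √4541929] ≈ (1/2)(151 + 2131.1802) = 1141.0901.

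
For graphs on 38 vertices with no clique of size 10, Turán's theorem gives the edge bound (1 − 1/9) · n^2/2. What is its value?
Turán density bound = (8/9) · 38^2/2 = 5776/9 ≈ 641.7778

Turán's theorem: ex(n, K_{r+1}) is achieved by the complete r-partite Turán graph T(n, r) with parts as balanced as possible, and is at most (1 − 1/r) · n^2/2. For r = 9, n = 38: the density bound is (8/9) · 1444/2 = 5776/9 ≈ 641.7778. The integer-valued extremum is e(T(38, 9)) = 641, which is strictly less than the density bound 5776/9 since 9 ∤ 38 (the parts of T(38, 9) cannot all be equal).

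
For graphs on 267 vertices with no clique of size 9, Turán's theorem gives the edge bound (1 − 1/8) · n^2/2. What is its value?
Turán density bound = (7/8) · 267^2/2 = 499023/16 ≈ 31188.9375

Turán's theorem: ex(n, K_{r+1}) is achieved by the complete r-partite Turán graph T(n, r) with parts as balanced as possible, and is at most (1 − 1/r) · n^2/2. For r = 8, n = 267: the density bound is (7/8) · 71289/2 = 499023/16 ≈ 31188.9375. The integer-valued extremum is e(T(267, 8)) = 31188, which is strictly less than the density bound 499023/16 since 8 ∤ 267 (the parts of T(267, 8) cannot all be equal).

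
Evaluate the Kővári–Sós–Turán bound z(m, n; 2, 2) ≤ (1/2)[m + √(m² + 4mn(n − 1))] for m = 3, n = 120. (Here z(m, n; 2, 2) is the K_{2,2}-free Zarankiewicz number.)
z(3, 120; 2, 2) ≤ (1/2)[3 + √(3² + 4·3·120·119)] = (1/2)[3 + √171369] = 208.4837

Kővári–Sós–Turán: let r_1, ..., r_3 be the row sums and z = Σ r_i the total number of 1s. Each pair of columns can share at most one row with both entries 1 (else a 2×2 all-ones block appears), so Σ_i C(r_i, 2) ≤ C(120, 2) = 7140. By convexity Σ_i C(r_i, 2) ≥ 3·C(z/3, 2) = z(z − 3)/(2·3), giving z² − 3z − 3·120·119 ≤ 0 and hence z ≤ (1/2)[3 + √(9 + 4·42840)] = (1/2)[3 + √171369] ≈ (1/2)(3 + 413.9674) = 208.4837.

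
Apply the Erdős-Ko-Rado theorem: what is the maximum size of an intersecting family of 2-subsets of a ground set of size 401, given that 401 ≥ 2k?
max |F| = C(400, 1) = 400

Erdős-Ko-Rado (1961): when n ≥ 2k, max |F| = C(n−1, k−1). The bound is attained by the star {A : i ∈ A} for any fixed i ∈ [n]. Here C(401−1, 2−1) = C(400, 1) = 400.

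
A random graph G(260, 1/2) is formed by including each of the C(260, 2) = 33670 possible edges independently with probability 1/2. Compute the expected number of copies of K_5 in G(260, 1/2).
E[# K_5] = C(260, 5) · (1/2)^C(5, 2) = 9525431552 / 2^10 = 37208717/4 = 9302179.25

For each 5-subset S of vertices (there are C(260, 5) = 9525431552 such S), let X_S = 1 if S induces a K_5 (all C(5, 2) = 10 edges present). Then P(X_S = 1) = (1/2)^10 = 1/1024. By linearity of expectation, E[# K_5] = C(260, 5) · (1/2)^10 = 9525431552 / 1024 = 37208717/4 = 9302179.25.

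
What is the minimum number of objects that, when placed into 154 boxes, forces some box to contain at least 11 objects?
n = (11 − 1)·154 + 1 = 1541

By the generalised pigeonhole principle, to guarantee some box contains ≥ r objects we need more than (r − 1) · k objects total. Threshold: n = (r − 1) · k + 1. With r = 11 and k = 154: n = 10 · 154 + 1 = 1540 + 1 = 1541. For n = 1540 = 10 · 154, we can put exactly 10 objects in every box, avoiding 11 in any single one — so 1541 is tight.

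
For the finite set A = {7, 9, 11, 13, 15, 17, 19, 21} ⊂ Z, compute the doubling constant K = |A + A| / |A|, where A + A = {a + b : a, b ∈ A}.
K = |A + A| / |A| = 15/8

Enumerate A + A = {a + b : a, b ∈ A}. With |A| = 8, there are |A|^2 = 64 ordered sum pairs; collecting distinct values, A + A = {14, 16, 18, 20, 22, 24, 26, 28, 30, 32, 34, 36, 38, 40, 42}, so |A + A| = 15. Thus K = 15/8. Here |A + A| = 2|A| − 1 = 15, the minimum possible — so K = 15/8 is minimal, which holds iff A is an arithmetic progression.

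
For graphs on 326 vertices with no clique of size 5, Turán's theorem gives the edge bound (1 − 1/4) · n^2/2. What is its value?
Turán density bound = (3/4) · 326^2/2 = 79707/2 ≈ 39853.5

Turán's theorem: ex(n, K_{r+1}) is achieved by the complete r-partite Turán graph T(n, r) with parts as balanced as possible, and is at most (1 − 1/r) · n^2/2. For r = 4, n = 326: the density bound is (3/4) · 106276/2 = 79707/2 ≈ 39853.5. The integer-valued extremum is e(T(326, 4)) = 39853, which is strictly less than the density bound 79707/2 since 4 ∤ 326 (the parts of T(326, 4) cannot all be equal).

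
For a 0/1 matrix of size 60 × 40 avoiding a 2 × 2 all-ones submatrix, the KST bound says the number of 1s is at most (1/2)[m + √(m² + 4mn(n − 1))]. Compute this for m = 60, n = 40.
z(60, 40; 2, 2) ≤ (1/2)[60 + √(60² + 4·60·40·39)] = (1/2)[60 + √378000] = 337.4085

Kővári–Sós–Turán: let r_1, ..., r_60 be the row sums and z = Σ r_i the total number of 1s. Each pair of columns can share at most one row with both entries 1 (else a 2×2 all-ones block appears), so Σ_i C(r_i, 2) ≤ C(40, 2) = 780. By convexity Σ_i C(r_i, 2) ≥ 60·C(z/60, 2) = z(z − 60)/(2·60), giving z² − 60z − 60·40·39 ≤ 0 and hence z ≤ (1/2)[60 + √(3600 + 4·93600)] = (1/2)[60 + √378000] ≈ (1/2)(60 + 614.817) = 337.4085.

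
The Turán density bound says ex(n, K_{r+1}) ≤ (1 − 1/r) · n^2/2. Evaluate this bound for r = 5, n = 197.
Turán density bound = (4/5) · 197^2/2 = 77618/5 ≈ 15523.6

Turán's theorem: ex(n, K_{r+1}) is achieved by the complete r-partite Turán graph T(n, r) with parts as balanced as possible, and is at most (1 − 1/r) · n^2/2. For r = 5, n = 197: the density bound is (4/5) · 38809/2 = 77618/5 ≈ 15523.6. The integer-valued extremum is e(T(197, 5)) = 15523, which is strictly less than the density bound 77618/5 since 5 ∤ 197 (the parts of T(197, 5) cannot all be equal).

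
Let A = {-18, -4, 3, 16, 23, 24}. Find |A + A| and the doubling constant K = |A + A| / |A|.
K = |A + A| / |A| = 19/6

Enumerate A + A = {a + b : a, b ∈ A}. With |A| = 6, there are |A|^2 = 36 ordered sum pairs; collecting distinct values, A + A = {-36, -22, -15, -8, -2, -1, 5, 6, 12, 19, 20, 26, 27, 32, 39, 40, 46, 47, 48}, so |A + A| = 19. Thus K = 19/6. For comparison, the minimum possible |A + A| over all 6-element sets is 2·6 − 1 = 11 (so min K = 11/6), attained only by arithmetic progressions.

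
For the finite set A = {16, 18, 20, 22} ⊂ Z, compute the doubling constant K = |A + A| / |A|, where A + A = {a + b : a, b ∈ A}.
K = |A + A| / |A| = 7/4

Enumerate A + A = {a + b : a, b ∈ A}. With |A| = 4, there are |A|^2 = 16 ordered sum pairs; collecting distinct values, A + A = {32, 34, 36, 38, 40, 42, 44}, so |A + A| = 7. Thus K = 7/4. Here |A + A| = 2|A| − 1 = 7, the minimum possible — so K = 7/4 is minimal, which holds iff A is an arithmetic progression.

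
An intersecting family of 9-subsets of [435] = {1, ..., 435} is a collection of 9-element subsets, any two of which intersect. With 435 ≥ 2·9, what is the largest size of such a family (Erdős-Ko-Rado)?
max |F| = C(434, 8) = 29256037985248074

Erdős-Ko-Rado (1961): when n ≥ 2k, max |F| = C(n−1, k−1). The bound is attained by the star {A : i ∈ A} for any fixed i ∈ [n]. Here C(435−1, 9−1) = C(434, 8) = 29256037985248074.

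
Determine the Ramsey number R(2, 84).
R(2, 84) = 84

R(2, k) = k for all k ≥ 2: in a 2-colouring of K_k, either some edge is red (a red K_2) or all edges are blue (a blue K_k). And K_{83} coloured all-blue has no blue K_84, so R(2, 84) > 83. Hence R(2, 84) = 84.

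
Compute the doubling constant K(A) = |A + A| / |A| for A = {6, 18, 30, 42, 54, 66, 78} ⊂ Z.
K = |A + A| / |A| = 13/7

Enumerate A + A = {a + b : a, b ∈ A}. With |A| = 7, there are |A|^2 = 49 ordered sum pairs; collecting distinct values, A + A = {12, 24, 36, 48, 60, 72, 84, 96, 108, 120, 132, 144, 156}, so |A + A| = 13. Thus K = 13/7. Here |A + A| = 2|A| − 1 = 13, the minimum possible — so K = 13/7 is minimal, which holds iff A is an arithmetic progression.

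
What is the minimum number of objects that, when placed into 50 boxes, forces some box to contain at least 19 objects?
n = (19 − 1)·50 + 1 = 901

By the generalised pigeonhole principle, to guarantee some box contains ≥ r objects we need more than (r − 1) · k objects total. Threshold: n = (r − 1) · k + 1. With r = 19 and k = 50: n = 18 · 50 + 1 = 900 + 1 = 901. For n = 900 = 18 · 50, we can put exactly 18 objects in every box, avoiding 19 in any single one — so 901 is tight.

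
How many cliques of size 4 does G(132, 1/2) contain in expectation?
E[# K_4] = C(132, 4) · (1/2)^C(4, 2) = 12082785 / 2^6 = 188793.515625

For each 4-subset S of vertices (there are C(132, 4) = 12082785 such S), let X_S = 1 if S induces a K_4 (all C(4, 2) = 6 edges present). Then P(X_S = 1) = (1/2)^6 = 1/64. By linearity of expectation, E[# K_4] = C(132, 4) · (1/2)^6 = 12082785 / 64 = 188793.515625.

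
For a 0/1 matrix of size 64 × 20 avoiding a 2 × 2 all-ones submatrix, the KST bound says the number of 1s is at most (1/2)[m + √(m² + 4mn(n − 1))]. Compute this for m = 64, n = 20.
z(64, 20; 2, 2) ≤ (1/2)[64 + √(64² + 4·64·20·19)] = (1/2)[64 + √101376] = 191.198

Kővári–Sós–Turán: let r_1, ..., r_64 be the row sums and z = Σ r_i the total number of 1s. Each pair of columns can share at most one row with both entries 1 (else a 2×2 all-ones block appears), so Σ_i C(r_i, 2) ≤ C(20, 2) = 190. By convexity Σ_i C(r_i, 2) ≥ 64·C(z/64, 2) = z(z − 64)/(2·64), giving z² − 64z − 64·20·19 ≤ 0 and hence z ≤ (1/2)[64 + √(4096 + 4·24320)] = (1/2)[64 + √101376] ≈ (1/2)(64 + 318.396) = 191.198.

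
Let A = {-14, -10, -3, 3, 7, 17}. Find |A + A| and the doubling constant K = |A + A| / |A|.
K = |A + A| / |A| = 19/6

Enumerate A + A = {a + b : a, b ∈ A}. With |A| = 6, there are |A|^2 = 36 ordered sum pairs; collecting distinct values, A + A = {-28, -24, -20, -17, -13, -11, -7, -6, -3, 0, 3, 4, 6, 7, 10, 14, 20, 24, 34}, so |A + A| = 19. Thus K = 19/6. For comparison, the minimum possible |A + A| over all 6-element sets is 2·6 − 1 = 11 (so min K = 11/6), attained only by arithmetic progressions.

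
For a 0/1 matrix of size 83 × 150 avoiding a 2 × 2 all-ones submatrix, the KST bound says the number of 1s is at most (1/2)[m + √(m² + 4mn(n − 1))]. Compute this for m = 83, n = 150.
z(83, 150; 2, 2) ≤ (1/2)[83 + √(83² + 4·83·150·149)] = (1/2)[83 + √7427089] = 1404.1343

Kővári–Sós–Turán: let r_1, ..., r_83 be the row sums and z = Σ r_i the total number of 1s. Each pair of columns can share at most one row with both entries 1 (else a 2×2 all-ones block appears), so Σ_i C(r_i, 2) ≤ C(150, 2) = 11175. By convexity Σ_i C(r_i, 2) ≥ 83·C(z/83, 2) = z(z − 83)/(2·83), giving z² − 83z − 83·150·149 ≤ 0 and hence z ≤ (1/2)[83 + √(6889 + 4·1855050)] = (1/2)[83 + √7427089] ≈ (1/2)(83 + 2725.2686) = 1404.1343.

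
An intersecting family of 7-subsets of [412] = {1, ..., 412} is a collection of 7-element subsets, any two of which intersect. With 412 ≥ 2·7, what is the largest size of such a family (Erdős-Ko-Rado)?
max |F| = C(411, 6) = 6453526475242

Erdős-Ko-Rado (1961): when n ≥ 2k, max |F| = C(n−1, k−1). The bound is attained by the star {A : i ∈ A} for any fixed i ∈ [n]. Here C(412−1, 7−1) = C(411, 6) = 6453526475242.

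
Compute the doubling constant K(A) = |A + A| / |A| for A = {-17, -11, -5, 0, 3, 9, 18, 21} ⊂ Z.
K = |A + A| / |A| = 30/8 = 15/4

Enumerate A + A = {a + b : a, b ∈ A}. With |A| = 8, there are |A|^2 = 64 ordered sum pairs; collecting distinct values, A + A = {-34, -28, -22, -17, -16, -14, -11, -10, -8, -5, -2, 0, 1, 3, 4, 6, 7, 9, 10, 12, 13, 16, 18, 21, 24, 27, 30, 36, 39, 42}, so |A + A| = 30. Thus K = 30/8 = 15/4. For comparison, the minimum possible |A + A| over all 8-element sets is 2·8 − 1 = 15 (so min K = 15/8), attained only by arithmetic progressions.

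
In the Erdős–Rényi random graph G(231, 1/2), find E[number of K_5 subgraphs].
E[# K_5] = C(231, 5) · (1/2)^C(5, 2) = 5247527901 / 2^10 ≈ 5124538.965820

For each 5-subset S of vertices (there are C(231, 5) = 5247527901 such S), let X_S = 1 if S induces a K_5 (all C(5, 2) = 10 edges present). Then P(X_S = 1) = (1/2)^10 = 1/1024. By linearity of expectation, E[# K_5] = C(231, 5) · (1/2)^10 = 5247527901 / 1024 ≈ 5124538.965820.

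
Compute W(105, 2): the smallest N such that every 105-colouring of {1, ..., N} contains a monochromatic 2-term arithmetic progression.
W(105, 2) = 105 + 1 = 106

A 2-term AP is any pair of integers, so a monochromatic 2-AP exists iff some colour is used at least twice. With 105 colours, the colouring i ↦ i on {1, ..., 105} uses each colour once, avoiding any monochromatic pair, so W(105, 2) > 105. For {1, ..., 106}, pigeonhole forces two integers of the same colour, which form a monochromatic 2-AP. Hence W(105, 2) = 106.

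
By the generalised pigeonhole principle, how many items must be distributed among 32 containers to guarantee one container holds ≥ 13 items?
n = (13 − 1)·32 + 1 = 385

By the generalised pigeonhole principle, to guarantee some box contains ≥ r objects we need more than (r − 1) · k objects total. Threshold: n = (r − 1) · k + 1. With r = 13 and k = 32: n = 12 · 32 + 1 = 384 + 1 = 385. For n = 384 = 12 · 32, we can put exactly 12 objects in every box, avoiding 13 in any single one — so 385 is tight.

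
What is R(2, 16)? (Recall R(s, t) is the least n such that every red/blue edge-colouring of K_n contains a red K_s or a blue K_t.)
R(2, 16) = 16

R(2, k) = k for all k ≥ 2: in a 2-colouring of K_k, either some edge is red (a red K_2) or all edges are blue (a blue K_k). And K_{15} coloured all-blue has no blue K_16, so R(2, 16) > 15. Hence R(2, 16) = 16.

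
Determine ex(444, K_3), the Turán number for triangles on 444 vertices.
ex(444, K_3) = ⌊444^2/4⌋ = 49284

Mantel (1907): a triangle-free graph on n vertices has at most ⌊n^2/4⌋ edges, with equality for the complete bipartite graph K_{⌊n/2⌋, ⌈n/2⌉}. For n = 444: ⌊444^2/4⌋ = ⌊197136/4⌋ = 49284. The extremal graph is K_{222, 222}, which has 222·222 = 49284 edges.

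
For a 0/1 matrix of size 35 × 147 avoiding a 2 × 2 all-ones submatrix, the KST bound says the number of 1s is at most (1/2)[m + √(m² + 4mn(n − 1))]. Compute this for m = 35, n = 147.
z(35, 147; 2, 2) ≤ (1/2)[35 + √(35² + 4·35·147·146)] = (1/2)[35 + √3005905] = 884.3773

Kővári–Sós–Turán: let r_1, ..., r_35 be the row sums and z = Σ r_i the total number of 1s. Each pair of columns can share at most one row with both entries 1 (else a 2×2 all-ones block appears), so Σ_i C(r_i, 2) ≤ C(147, 2) = 10731. By convexity Σ_i C(r_i, 2) ≥ 35·C(z/35, 2) = z(z − 35)/(2·35), giving z² − 35z − 35·147·146 ≤ 0 and hence z ≤ (1/2)[35 + √(1225 + 4·751170)] = (1/2)[35 + √3005905] ≈ (1/2)(35 + 1733.7546) = 884.3773.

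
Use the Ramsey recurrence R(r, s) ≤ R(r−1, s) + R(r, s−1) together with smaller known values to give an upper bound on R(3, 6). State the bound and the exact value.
R(3, 6) ≤ R(2, 6) + R(3, 5) = 6 + 14 = 20; exact value R(3, 6) = 18.

The Erdős–Szekeres recurrence R(r, s) ≤ R(r−1, s) + R(r, s−1) applied to (r, s) = (3, 6) gives
  R(3, 6) ≤ R(2, 6) + R(3, 5) = 6 + 14 = 20.
(Recall R(2, k) = k and R is symmetric.) The recurrence is not tight here (it gives 20, but the exact value is R(3, 6) = 18); the tight upper bound requires a sharper argument than the simple recurrence, combined with a lower-bound construction on K_{17}.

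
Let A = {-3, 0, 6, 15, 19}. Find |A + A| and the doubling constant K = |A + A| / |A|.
K = |A + A| / |A| = 14/5

Enumerate A + A = {a + b : a, b ∈ A}. With |A| = 5, there are |A|^2 = 25 ordered sum pairs; collecting distinct values, A + A = {-6, -3, 0, 3, 6, 12, 15, 16, 19, 21, 25, 30, 34, 38}, so |A + A| = 14. Thus K = 14/5. For comparison, the minimum possible |A + A| over all 5-element sets is 2·5 − 1 = 9 (so min K = 9/5), attained only by arithmetic progressions.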